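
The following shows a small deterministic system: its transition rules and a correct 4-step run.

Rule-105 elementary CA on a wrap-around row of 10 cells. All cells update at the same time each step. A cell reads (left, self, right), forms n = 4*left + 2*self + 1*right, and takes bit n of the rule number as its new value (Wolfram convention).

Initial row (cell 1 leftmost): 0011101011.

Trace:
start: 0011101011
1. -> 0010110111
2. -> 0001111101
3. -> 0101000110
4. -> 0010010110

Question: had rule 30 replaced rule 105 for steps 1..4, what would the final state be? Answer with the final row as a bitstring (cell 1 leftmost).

1000011110

(re-executing steps 1..4 under rule 30; state before step 1: 0011101011)
1. -> 1110001010
2. -> 1001011010
3. -> 1111010010
4. -> 1000011110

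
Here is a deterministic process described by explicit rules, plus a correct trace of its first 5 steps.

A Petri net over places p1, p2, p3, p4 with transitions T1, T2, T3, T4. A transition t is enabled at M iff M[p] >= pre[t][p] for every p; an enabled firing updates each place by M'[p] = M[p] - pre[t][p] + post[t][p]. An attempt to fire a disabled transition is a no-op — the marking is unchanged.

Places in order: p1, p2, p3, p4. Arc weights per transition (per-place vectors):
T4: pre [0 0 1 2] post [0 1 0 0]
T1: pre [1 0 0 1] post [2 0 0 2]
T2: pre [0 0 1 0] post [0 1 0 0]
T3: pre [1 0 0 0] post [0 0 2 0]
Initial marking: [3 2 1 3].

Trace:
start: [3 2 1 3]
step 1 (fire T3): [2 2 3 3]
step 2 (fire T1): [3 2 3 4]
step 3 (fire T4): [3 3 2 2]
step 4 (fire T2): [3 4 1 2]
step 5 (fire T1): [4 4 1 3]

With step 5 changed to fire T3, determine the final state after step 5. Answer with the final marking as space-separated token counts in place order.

(re-executing from step 5 with the substitution; state before step 5: [3 4 1 2])
step 5 (fire T3): [2 4 3 2]

2 4 3 2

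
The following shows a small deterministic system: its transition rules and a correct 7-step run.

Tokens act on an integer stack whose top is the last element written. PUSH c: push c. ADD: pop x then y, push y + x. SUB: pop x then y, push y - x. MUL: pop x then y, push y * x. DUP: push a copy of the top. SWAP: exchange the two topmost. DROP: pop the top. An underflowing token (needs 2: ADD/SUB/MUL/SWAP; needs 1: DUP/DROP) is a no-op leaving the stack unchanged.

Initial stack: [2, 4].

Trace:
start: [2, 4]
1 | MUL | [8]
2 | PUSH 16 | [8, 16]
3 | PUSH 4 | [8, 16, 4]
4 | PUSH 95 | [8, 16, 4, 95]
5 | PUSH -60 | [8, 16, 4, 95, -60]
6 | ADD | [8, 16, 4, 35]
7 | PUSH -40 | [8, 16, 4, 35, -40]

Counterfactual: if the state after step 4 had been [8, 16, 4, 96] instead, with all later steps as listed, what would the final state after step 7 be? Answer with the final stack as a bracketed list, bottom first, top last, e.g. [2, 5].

[8, 16, 4, 36, -40]

state after step 4 := [8, 16, 4, 96]
5 | PUSH -60 | [8, 16, 4, 96, -60]
6 | ADD | [8, 16, 4, 36]
7 | PUSH -40 | [8, 16, 4, 36, -40]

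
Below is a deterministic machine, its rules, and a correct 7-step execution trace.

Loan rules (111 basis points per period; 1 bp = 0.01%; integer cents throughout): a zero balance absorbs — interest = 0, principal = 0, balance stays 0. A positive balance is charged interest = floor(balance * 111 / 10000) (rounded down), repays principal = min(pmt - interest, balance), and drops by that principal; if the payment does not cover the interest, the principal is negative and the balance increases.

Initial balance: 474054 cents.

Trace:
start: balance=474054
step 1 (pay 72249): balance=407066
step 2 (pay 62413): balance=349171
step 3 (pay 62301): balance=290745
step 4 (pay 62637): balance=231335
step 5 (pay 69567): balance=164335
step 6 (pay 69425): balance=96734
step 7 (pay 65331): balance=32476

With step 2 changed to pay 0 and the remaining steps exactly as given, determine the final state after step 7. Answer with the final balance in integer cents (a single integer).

(re-executing from step 2 with the substitution; state before step 2: balance=407066)
step 2 (pay 0): balance=411584
step 3 (pay 62301): balance=353851
step 4 (pay 62637): balance=295141
step 5 (pay 69567): balance=228850
step 6 (pay 69425): balance=161965
step 7 (pay 65331): balance=98431

98431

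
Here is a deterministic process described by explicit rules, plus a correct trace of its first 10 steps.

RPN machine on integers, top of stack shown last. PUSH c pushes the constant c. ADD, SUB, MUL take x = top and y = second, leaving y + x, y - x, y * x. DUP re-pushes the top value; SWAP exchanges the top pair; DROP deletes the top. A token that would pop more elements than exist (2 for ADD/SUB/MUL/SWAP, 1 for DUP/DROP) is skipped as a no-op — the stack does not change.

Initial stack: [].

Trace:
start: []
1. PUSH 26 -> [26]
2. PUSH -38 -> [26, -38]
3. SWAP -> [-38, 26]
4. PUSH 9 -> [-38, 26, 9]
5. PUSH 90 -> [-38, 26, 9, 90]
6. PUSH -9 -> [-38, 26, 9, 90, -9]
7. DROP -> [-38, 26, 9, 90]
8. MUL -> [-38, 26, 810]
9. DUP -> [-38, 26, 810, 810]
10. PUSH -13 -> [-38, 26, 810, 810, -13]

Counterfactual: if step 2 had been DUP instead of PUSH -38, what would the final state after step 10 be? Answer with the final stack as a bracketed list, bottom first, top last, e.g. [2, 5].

(re-executing from step 2 with the substitution; state before step 2: [26])
2. DUP -> [26, 26]
3. SWAP -> [26, 26]
4. PUSH 9 -> [26, 26, 9]
5. PUSH 90 -> [26, 26, 9, 90]
6. PUSH -9 -> [26, 26, 9, 90, -9]
7. DROP -> [26, 26, 9, 90]
8. MUL -> [26, 26, 810]
9. DUP -> [26, 26, 810, 810]
10. PUSH -13 -> [26, 26, 810, 810, -13]

[26, 26, 810, 810, -13]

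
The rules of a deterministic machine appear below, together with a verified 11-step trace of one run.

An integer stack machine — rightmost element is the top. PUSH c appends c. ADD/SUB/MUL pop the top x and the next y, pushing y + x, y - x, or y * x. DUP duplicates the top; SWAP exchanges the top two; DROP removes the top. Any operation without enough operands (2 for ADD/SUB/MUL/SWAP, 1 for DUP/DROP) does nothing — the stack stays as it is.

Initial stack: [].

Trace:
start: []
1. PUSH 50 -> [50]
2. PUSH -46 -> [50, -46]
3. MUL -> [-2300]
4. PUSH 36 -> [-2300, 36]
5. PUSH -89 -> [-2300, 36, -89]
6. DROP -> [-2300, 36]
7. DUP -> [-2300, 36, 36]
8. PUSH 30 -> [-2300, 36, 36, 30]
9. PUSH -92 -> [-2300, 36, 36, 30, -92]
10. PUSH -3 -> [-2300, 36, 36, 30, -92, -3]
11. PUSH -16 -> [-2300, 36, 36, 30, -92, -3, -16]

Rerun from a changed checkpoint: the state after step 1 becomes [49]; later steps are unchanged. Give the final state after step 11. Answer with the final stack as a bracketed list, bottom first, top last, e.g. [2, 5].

state after step 1 := [49]
2. PUSH -46 -> [49, -46]
3. MUL -> [-2254]
4. PUSH 36 -> [-2254, 36]
5. PUSH -89 -> [-2254, 36, -89]
6. DROP -> [-2254, 36]
7. DUP -> [-2254, 36, 36]
8. PUSH 30 -> [-2254, 36, 36, 30]
9. PUSH -92 -> [-2254, 36, 36, 30, -92]
10. PUSH -3 -> [-2254, 36, 36, 30, -92, -3]
11. PUSH -16 -> [-2254, 36, 36, 30, -92, -3, -16]

[-2254, 36, 36, 30, -92, -3, -16]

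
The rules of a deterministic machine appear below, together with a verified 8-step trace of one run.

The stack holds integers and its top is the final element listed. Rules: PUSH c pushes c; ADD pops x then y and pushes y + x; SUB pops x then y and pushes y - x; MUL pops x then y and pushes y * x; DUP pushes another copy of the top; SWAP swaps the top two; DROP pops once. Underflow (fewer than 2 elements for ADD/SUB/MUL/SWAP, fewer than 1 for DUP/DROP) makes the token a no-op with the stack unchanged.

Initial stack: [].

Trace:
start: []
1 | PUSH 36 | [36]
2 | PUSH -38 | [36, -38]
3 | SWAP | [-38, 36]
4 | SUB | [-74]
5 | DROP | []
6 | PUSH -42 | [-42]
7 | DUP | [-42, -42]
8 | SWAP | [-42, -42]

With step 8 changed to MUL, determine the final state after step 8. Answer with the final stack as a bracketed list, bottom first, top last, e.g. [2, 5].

[1764]

(re-executing from step 8 with the substitution; state before step 8: [-42, -42])
8 | MUL | [1764]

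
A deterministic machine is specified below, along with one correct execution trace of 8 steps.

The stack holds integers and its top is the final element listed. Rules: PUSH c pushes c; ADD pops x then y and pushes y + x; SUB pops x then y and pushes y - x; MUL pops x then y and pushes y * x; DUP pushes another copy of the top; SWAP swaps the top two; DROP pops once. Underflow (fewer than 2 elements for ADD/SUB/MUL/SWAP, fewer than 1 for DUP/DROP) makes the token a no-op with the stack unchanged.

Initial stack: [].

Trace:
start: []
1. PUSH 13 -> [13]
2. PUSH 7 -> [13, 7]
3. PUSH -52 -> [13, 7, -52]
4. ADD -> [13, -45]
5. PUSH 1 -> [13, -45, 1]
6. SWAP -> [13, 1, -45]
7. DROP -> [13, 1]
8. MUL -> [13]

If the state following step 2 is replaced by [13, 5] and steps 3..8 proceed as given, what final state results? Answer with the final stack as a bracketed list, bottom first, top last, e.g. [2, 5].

[13]

state after step 2 := [13, 5]
3. PUSH -52 -> [13, 5, -52]
4. ADD -> [13, -47]
5. PUSH 1 -> [13, -47, 1]
6. SWAP -> [13, 1, -47]
7. DROP -> [13, 1]
8. MUL -> [13]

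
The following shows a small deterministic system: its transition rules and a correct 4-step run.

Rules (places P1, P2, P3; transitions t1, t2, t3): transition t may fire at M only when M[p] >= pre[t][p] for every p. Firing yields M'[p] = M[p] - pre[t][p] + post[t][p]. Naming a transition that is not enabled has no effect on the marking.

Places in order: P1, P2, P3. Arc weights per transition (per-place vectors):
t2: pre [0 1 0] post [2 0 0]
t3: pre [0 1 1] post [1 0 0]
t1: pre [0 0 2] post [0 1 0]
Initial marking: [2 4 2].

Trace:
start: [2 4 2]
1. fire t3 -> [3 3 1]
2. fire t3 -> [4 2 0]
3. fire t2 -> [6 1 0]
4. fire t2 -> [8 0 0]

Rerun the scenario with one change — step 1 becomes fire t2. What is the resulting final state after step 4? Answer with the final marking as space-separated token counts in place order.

9 0 1

(re-executing from step 1 with the substitution; state before step 1: [2 4 2])
1. fire t2 -> [4 3 2]
2. fire t3 -> [5 2 1]
3. fire t2 -> [7 1 1]
4. fire t2 -> [9 0 1]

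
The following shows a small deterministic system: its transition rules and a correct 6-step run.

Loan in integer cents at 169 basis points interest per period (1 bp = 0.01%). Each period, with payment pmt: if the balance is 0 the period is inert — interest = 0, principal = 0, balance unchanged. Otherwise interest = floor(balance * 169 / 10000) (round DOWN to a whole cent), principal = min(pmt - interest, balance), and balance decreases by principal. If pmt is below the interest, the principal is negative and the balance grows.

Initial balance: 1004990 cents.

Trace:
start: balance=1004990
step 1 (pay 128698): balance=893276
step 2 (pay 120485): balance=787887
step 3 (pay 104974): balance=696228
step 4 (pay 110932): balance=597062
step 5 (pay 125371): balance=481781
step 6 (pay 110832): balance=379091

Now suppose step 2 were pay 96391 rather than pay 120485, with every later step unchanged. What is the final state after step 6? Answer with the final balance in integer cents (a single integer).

404855

(re-executing from step 2 with the substitution; state before step 2: balance=893276)
step 2 (pay 96391): balance=811981
step 3 (pay 104974): balance=720729
step 4 (pay 110932): balance=621977
step 5 (pay 125371): balance=507117
step 6 (pay 110832): balance=404855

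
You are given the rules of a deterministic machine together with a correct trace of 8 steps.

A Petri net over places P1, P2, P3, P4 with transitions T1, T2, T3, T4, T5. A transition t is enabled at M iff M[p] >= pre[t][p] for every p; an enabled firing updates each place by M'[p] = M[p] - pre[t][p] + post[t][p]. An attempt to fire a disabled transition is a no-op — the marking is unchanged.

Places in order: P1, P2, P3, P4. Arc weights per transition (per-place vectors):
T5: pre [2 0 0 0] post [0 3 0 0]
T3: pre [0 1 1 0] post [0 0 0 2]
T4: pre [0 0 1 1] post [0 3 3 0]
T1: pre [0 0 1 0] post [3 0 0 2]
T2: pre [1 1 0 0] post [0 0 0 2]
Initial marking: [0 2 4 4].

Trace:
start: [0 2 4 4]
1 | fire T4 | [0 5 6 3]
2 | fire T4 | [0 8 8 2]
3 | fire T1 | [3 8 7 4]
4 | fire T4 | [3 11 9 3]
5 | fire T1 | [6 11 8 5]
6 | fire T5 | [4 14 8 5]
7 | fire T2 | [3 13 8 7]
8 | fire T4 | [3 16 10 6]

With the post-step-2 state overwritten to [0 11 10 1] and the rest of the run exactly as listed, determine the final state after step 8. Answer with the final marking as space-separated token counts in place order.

3 19 12 5

state after step 2 := [0 11 10 1]
3 | fire T1 | [3 11 9 3]
4 | fire T4 | [3 14 11 2]
5 | fire T1 | [6 14 10 4]
6 | fire T5 | [4 17 10 4]
7 | fire T2 | [3 16 10 6]
8 | fire T4 | [3 19 12 5]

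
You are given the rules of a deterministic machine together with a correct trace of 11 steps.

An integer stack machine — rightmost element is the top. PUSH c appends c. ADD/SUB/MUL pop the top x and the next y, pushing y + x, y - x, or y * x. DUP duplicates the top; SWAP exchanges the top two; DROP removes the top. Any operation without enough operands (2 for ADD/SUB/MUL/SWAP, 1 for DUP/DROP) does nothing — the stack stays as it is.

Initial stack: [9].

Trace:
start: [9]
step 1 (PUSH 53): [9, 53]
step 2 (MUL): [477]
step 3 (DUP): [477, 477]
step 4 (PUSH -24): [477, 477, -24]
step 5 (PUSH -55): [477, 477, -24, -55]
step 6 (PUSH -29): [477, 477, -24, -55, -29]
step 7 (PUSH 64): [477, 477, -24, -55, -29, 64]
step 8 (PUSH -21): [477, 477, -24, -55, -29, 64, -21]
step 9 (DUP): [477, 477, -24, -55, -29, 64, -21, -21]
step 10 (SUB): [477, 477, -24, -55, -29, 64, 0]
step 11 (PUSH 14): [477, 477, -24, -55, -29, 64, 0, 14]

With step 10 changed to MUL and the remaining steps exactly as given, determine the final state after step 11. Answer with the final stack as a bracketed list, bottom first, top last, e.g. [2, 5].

[477, 477, -24, -55, -29, 64, 441, 14]

(re-executing from step 10 with the substitution; state before step 10: [477, 477, -24, -55, -29, 64, -21, -21])
step 10 (MUL): [477, 477, -24, -55, -29, 64, 441]
step 11 (PUSH 14): [477, 477, -24, -55, -29, 64, 441, 14]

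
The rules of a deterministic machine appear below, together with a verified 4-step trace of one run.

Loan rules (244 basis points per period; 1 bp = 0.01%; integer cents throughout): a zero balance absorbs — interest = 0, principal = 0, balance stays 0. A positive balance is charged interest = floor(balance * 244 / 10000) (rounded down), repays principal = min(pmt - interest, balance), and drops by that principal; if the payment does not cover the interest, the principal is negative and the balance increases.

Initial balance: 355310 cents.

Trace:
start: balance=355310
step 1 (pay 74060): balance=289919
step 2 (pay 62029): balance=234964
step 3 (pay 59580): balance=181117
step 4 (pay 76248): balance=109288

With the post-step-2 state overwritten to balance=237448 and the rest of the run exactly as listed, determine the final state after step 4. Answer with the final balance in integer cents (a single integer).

state after step 2 := balance=237448
step 3 (pay 59580): balance=183661
step 4 (pay 76248): balance=111894

111894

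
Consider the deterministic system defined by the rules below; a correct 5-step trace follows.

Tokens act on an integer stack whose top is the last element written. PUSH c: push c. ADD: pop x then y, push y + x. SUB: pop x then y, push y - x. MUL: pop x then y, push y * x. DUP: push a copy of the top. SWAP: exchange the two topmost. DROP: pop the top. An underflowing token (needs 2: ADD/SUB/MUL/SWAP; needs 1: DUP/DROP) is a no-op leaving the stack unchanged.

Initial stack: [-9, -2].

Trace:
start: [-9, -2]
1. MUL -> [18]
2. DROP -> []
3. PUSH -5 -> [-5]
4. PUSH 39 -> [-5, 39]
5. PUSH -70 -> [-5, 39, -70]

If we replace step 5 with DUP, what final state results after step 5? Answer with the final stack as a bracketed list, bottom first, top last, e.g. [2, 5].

(re-executing from step 5 with the substitution; state before step 5: [-5, 39])
5. DUP -> [-5, 39, 39]

[-5, 39, 39]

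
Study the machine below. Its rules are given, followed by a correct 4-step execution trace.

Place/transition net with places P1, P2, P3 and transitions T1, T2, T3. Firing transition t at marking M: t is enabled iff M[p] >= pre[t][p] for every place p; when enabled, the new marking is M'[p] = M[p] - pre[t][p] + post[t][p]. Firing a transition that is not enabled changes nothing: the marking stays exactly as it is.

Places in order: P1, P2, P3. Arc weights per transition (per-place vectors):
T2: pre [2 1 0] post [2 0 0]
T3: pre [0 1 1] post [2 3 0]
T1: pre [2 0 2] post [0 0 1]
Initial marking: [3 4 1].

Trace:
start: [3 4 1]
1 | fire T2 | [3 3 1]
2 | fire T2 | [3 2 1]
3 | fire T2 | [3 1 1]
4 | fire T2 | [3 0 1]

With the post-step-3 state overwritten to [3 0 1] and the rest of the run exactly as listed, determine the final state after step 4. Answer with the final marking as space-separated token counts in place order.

3 0 1

state after step 3 := [3 0 1]
4 | fire T2 | [3 0 1]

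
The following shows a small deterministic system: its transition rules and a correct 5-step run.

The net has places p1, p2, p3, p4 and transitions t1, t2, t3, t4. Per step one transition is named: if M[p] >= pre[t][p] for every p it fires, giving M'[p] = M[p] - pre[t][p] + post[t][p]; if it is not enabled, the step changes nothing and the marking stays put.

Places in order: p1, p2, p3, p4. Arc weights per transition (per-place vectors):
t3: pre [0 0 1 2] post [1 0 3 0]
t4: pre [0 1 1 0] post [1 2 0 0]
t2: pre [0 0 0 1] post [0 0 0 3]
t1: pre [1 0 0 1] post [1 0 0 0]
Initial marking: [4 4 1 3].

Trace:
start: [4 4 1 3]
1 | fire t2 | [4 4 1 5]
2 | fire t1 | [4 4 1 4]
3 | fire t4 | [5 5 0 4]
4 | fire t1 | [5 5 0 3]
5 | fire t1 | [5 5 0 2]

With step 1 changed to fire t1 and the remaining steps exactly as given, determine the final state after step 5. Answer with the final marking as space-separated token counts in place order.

(re-executing from step 1 with the substitution; state before step 1: [4 4 1 3])
1 | fire t1 | [4 4 1 2]
2 | fire t1 | [4 4 1 1]
3 | fire t4 | [5 5 0 1]
4 | fire t1 | [5 5 0 0]
5 | fire t1 | [5 5 0 0]

5 5 0 0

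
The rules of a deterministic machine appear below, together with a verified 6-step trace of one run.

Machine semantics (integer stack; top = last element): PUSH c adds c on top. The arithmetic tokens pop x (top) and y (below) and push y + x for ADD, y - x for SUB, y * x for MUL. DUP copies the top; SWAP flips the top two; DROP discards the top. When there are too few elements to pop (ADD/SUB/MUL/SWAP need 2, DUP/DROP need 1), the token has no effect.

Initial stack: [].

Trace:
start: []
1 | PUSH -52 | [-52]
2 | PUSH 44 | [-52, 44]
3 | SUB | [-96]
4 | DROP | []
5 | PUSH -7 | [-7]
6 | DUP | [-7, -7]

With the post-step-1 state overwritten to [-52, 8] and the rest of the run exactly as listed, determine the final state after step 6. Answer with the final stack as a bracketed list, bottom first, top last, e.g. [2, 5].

[-52, -7, -7]

state after step 1 := [-52, 8]
2 | PUSH 44 | [-52, 8, 44]
3 | SUB | [-52, -36]
4 | DROP | [-52]
5 | PUSH -7 | [-52, -7]
6 | DUP | [-52, -7, -7]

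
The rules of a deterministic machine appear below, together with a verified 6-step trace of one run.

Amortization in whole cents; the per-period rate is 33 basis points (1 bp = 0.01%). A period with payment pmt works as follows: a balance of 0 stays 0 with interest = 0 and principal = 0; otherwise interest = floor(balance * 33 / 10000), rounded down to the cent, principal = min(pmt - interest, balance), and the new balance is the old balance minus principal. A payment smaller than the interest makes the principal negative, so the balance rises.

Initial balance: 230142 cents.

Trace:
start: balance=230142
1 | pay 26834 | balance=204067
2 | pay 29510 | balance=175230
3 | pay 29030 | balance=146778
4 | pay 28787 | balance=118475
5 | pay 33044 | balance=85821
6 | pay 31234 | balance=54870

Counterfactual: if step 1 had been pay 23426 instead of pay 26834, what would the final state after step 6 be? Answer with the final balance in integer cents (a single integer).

58334

(re-executing from step 1 with the substitution; state before step 1: balance=230142)
1 | pay 23426 | balance=207475
2 | pay 29510 | balance=178649
3 | pay 29030 | balance=150208
4 | pay 28787 | balance=121916
5 | pay 33044 | balance=89274
6 | pay 31234 | balance=58334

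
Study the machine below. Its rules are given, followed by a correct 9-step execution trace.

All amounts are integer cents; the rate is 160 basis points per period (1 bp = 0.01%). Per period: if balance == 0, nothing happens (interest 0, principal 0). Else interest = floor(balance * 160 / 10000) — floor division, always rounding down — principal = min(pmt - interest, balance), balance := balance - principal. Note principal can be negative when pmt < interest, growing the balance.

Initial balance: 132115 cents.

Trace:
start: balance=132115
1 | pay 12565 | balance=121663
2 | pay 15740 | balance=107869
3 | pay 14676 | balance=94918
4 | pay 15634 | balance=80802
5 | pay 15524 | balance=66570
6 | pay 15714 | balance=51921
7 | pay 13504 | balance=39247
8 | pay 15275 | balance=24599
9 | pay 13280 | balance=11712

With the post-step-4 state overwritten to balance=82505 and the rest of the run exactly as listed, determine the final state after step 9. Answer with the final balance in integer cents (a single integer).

13556

state after step 4 := balance=82505
5 | pay 15524 | balance=68301
6 | pay 15714 | balance=53679
7 | pay 13504 | balance=41033
8 | pay 15275 | balance=26414
9 | pay 13280 | balance=13556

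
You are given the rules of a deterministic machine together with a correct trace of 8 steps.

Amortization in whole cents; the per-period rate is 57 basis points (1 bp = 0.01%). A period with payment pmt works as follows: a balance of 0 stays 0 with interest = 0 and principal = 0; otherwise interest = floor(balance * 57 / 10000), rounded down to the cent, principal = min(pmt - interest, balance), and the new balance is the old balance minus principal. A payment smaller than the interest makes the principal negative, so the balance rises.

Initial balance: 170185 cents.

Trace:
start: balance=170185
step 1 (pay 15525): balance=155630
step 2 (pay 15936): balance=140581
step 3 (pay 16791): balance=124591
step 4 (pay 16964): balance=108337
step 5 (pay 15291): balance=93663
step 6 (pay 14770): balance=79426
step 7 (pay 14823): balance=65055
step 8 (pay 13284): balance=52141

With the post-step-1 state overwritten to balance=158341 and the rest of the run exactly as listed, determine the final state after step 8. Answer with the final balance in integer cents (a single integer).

54961

state after step 1 := balance=158341
step 2 (pay 15936): balance=143307
step 3 (pay 16791): balance=127332
step 4 (pay 16964): balance=111093
step 5 (pay 15291): balance=96435
step 6 (pay 14770): balance=82214
step 7 (pay 14823): balance=67859
step 8 (pay 13284): balance=54961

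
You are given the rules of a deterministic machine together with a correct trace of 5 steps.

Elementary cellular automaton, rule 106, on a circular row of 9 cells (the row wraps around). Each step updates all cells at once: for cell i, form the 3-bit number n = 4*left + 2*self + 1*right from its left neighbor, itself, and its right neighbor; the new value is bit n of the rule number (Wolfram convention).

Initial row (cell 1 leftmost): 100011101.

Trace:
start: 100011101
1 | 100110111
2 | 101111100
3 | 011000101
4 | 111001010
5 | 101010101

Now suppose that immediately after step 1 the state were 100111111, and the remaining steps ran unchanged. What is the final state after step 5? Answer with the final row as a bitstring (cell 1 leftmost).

state after step 1 := 100111111
2 | 101100000
3 | 011100001
4 | 110100010
5 | 111000101

111000101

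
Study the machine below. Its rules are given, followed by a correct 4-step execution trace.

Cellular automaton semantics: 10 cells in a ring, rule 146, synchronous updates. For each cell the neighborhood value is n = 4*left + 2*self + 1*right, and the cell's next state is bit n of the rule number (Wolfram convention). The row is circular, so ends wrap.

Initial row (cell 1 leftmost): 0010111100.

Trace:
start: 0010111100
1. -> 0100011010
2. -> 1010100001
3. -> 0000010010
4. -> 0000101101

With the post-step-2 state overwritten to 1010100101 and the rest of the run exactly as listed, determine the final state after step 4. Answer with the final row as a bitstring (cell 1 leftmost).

state after step 2 := 1010100101
3. -> 0000011000
4. -> 0000100100

0000100100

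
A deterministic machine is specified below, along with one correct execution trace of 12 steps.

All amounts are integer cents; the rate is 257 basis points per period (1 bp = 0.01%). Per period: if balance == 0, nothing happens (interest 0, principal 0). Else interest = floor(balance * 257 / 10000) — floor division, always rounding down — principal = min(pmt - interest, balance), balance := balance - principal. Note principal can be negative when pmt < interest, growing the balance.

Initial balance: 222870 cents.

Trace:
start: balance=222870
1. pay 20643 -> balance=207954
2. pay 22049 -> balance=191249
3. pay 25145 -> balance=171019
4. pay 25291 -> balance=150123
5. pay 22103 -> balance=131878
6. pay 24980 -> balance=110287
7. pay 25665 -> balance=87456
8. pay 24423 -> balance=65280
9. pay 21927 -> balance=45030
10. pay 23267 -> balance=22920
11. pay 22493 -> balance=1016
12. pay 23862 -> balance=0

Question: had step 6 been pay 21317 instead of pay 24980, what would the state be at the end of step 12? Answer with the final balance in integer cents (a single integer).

(re-executing from step 6 with the substitution; state before step 6: balance=131878)
6. pay 21317 -> balance=113950
7. pay 25665 -> balance=91213
8. pay 24423 -> balance=69134
9. pay 21927 -> balance=48983
10. pay 23267 -> balance=26974
11. pay 22493 -> balance=5174
12. pay 23862 -> balance=0

0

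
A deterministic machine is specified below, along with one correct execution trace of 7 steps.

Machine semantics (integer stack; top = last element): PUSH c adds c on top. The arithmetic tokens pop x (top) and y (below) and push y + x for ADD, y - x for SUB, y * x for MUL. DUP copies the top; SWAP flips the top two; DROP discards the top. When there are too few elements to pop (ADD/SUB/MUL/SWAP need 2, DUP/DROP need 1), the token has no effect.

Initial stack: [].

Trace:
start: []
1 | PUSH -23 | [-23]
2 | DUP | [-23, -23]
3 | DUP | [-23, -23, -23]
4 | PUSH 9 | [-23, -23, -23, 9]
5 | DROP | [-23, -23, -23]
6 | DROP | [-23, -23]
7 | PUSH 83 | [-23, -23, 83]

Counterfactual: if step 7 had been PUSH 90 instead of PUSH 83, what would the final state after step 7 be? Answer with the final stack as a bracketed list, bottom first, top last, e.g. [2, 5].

[-23, -23, 90]

(re-executing from step 7 with the substitution; state before step 7: [-23, -23])
7 | PUSH 90 | [-23, -23, 90]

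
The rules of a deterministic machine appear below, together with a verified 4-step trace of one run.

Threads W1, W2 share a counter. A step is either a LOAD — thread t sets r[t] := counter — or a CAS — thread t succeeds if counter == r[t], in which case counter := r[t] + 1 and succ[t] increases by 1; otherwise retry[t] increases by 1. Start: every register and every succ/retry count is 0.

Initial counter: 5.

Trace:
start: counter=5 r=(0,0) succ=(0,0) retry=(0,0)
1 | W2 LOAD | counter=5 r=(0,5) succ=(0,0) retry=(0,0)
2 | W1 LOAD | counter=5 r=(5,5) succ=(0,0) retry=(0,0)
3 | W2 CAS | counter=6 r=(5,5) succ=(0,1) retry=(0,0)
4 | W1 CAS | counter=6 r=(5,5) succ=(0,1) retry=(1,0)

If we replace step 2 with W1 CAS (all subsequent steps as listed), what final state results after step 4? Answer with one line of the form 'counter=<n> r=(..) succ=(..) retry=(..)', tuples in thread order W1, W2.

(re-executing from step 2 with the substitution; state before step 2: counter=5 r=(0,5) succ=(0,0) retry=(0,0))
2 | W1 CAS | counter=5 r=(0,5) succ=(0,0) retry=(1,0)
3 | W2 CAS | counter=6 r=(0,5) succ=(0,1) retry=(1,0)
4 | W1 CAS | counter=6 r=(0,5) succ=(0,1) retry=(2,0)

counter=6 r=(0,5) succ=(0,1) retry=(2,0)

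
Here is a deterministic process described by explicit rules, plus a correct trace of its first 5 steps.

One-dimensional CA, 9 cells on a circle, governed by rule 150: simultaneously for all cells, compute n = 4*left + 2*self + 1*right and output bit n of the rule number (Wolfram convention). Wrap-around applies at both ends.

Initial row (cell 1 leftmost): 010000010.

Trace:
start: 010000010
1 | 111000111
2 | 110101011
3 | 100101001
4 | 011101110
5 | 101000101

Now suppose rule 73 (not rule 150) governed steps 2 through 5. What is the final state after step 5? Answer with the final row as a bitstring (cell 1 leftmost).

(re-executing steps 2..5 under rule 73; state before step 2: 111000111)
2 | 001010100
3 | 100000001
4 | 101111101
5 | 101000101

101000101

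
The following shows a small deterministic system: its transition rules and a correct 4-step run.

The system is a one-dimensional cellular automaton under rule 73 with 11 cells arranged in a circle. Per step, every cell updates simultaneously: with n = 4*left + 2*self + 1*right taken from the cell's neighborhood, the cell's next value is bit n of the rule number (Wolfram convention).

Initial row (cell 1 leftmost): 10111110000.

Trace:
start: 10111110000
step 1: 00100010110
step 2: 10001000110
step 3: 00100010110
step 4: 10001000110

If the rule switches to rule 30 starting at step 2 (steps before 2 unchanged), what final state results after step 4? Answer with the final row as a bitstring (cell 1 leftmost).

01101111101

(re-executing steps 2..4 under rule 30; state before step 2: 00100010110)
step 2: 01110110101
step 3: 01000100101
step 4: 01101111101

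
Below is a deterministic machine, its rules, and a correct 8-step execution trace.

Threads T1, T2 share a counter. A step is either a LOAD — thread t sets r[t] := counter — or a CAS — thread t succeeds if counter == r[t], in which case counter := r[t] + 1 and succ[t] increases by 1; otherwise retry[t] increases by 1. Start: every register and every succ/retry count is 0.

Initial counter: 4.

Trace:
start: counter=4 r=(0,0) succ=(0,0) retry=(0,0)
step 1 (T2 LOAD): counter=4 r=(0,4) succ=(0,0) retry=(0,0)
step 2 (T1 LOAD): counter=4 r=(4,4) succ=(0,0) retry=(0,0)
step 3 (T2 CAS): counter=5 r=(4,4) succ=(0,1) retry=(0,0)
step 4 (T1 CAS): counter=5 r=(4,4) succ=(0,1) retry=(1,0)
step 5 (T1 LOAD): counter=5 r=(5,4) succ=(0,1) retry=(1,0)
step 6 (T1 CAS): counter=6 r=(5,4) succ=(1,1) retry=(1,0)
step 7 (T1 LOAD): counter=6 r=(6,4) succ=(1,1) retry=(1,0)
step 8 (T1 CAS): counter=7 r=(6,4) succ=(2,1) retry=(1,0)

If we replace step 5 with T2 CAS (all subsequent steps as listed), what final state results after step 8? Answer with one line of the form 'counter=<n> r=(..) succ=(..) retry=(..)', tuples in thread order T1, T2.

counter=6 r=(5,4) succ=(1,1) retry=(2,1)

(re-executing from step 5 with the substitution; state before step 5: counter=5 r=(4,4) succ=(0,1) retry=(1,0))
step 5 (T2 CAS): counter=5 r=(4,4) succ=(0,1) retry=(1,1)
step 6 (T1 CAS): counter=5 r=(4,4) succ=(0,1) retry=(2,1)
step 7 (T1 LOAD): counter=5 r=(5,4) succ=(0,1) retry=(2,1)
step 8 (T1 CAS): counter=6 r=(5,4) succ=(1,1) retry=(2,1)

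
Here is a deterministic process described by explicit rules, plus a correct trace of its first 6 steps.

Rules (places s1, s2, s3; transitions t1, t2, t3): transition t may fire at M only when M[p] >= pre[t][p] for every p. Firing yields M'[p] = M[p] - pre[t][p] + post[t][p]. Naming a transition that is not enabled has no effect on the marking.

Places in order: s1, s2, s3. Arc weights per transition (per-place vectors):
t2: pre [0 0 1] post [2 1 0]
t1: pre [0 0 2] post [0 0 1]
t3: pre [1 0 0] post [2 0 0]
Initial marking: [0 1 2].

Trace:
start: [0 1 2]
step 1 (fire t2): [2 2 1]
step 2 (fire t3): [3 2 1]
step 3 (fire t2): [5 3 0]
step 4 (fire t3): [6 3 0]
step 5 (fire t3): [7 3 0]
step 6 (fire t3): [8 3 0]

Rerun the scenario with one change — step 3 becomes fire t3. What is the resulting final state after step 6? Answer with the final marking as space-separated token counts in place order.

7 2 1

(re-executing from step 3 with the substitution; state before step 3: [3 2 1])
step 3 (fire t3): [4 2 1]
step 4 (fire t3): [5 2 1]
step 5 (fire t3): [6 2 1]
step 6 (fire t3): [7 2 1]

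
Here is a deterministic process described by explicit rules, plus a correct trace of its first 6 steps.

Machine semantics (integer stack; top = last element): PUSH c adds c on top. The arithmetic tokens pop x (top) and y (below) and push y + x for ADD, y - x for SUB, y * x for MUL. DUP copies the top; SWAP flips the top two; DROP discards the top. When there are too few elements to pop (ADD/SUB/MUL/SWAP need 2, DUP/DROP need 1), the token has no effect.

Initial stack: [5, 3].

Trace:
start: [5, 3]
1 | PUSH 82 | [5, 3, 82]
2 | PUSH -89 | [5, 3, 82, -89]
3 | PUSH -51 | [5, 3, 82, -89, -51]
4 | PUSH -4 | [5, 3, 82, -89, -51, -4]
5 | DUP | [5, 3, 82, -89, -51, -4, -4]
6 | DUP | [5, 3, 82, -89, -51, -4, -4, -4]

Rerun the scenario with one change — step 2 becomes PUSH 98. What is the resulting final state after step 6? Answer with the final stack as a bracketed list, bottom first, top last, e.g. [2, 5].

(re-executing from step 2 with the substitution; state before step 2: [5, 3, 82])
2 | PUSH 98 | [5, 3, 82, 98]
3 | PUSH -51 | [5, 3, 82, 98, -51]
4 | PUSH -4 | [5, 3, 82, 98, -51, -4]
5 | DUP | [5, 3, 82, 98, -51, -4, -4]
6 | DUP | [5, 3, 82, 98, -51, -4, -4, -4]

[5, 3, 82, 98, -51, -4, -4, -4]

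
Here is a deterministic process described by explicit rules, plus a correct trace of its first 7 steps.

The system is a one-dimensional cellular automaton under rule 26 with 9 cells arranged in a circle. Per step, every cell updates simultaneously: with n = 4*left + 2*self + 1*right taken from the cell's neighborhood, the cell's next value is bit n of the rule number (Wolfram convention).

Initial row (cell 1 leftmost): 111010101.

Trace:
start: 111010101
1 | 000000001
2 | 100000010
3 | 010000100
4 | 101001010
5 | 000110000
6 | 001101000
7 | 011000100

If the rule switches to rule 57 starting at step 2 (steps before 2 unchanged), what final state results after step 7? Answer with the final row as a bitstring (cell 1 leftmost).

(re-executing steps 2..7 under rule 57; state before step 2: 000000001)
2 | 111111100
3 | 100000010
4 | 011111001
5 | 110000100
6 | 101110010
7 | 011001001

011001001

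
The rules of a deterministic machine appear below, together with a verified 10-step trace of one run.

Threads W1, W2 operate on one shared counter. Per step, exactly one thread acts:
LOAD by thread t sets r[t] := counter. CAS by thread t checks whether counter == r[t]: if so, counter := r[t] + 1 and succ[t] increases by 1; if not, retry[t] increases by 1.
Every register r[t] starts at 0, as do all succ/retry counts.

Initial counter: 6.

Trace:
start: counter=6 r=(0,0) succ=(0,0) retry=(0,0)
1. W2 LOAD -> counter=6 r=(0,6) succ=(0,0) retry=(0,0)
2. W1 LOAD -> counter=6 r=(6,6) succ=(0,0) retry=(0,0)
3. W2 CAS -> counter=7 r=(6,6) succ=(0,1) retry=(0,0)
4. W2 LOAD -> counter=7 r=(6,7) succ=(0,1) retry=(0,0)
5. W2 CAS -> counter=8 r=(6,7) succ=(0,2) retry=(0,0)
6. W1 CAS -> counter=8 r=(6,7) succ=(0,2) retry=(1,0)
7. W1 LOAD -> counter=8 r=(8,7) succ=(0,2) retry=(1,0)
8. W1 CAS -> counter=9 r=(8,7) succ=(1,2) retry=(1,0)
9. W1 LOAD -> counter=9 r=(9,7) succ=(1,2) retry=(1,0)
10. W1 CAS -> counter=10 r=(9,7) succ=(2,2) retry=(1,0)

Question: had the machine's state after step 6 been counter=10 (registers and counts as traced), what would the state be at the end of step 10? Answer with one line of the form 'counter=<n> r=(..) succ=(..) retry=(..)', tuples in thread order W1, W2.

counter=12 r=(11,7) succ=(2,2) retry=(1,0)

state after step 6 := counter=10 r=(6,7) succ=(0,2) retry=(1,0)
7. W1 LOAD -> counter=10 r=(10,7) succ=(0,2) retry=(1,0)
8. W1 CAS -> counter=11 r=(10,7) succ=(1,2) retry=(1,0)
9. W1 LOAD -> counter=11 r=(11,7) succ=(1,2) retry=(1,0)
10. W1 CAS -> counter=12 r=(11,7) succ=(2,2) retry=(1,0)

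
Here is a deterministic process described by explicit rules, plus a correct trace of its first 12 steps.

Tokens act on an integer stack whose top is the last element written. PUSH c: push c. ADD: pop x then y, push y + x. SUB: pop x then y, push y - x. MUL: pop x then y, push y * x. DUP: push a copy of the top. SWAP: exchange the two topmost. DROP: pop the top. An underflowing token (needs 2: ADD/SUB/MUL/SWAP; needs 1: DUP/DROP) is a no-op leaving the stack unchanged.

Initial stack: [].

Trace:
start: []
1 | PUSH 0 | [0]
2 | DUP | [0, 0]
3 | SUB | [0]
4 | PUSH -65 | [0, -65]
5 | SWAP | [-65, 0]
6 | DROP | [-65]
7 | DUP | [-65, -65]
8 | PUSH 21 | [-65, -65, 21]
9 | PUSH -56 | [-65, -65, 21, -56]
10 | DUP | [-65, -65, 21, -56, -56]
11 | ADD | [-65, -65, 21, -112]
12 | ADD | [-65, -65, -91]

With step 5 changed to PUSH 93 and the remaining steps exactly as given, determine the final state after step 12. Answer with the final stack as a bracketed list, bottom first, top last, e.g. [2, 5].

(re-executing from step 5 with the substitution; state before step 5: [0, -65])
5 | PUSH 93 | [0, -65, 93]
6 | DROP | [0, -65]
7 | DUP | [0, -65, -65]
8 | PUSH 21 | [0, -65, -65, 21]
9 | PUSH -56 | [0, -65, -65, 21, -56]
10 | DUP | [0, -65, -65, 21, -56, -56]
11 | ADD | [0, -65, -65, 21, -112]
12 | ADD | [0, -65, -65, -91]

[0, -65, -65, -91]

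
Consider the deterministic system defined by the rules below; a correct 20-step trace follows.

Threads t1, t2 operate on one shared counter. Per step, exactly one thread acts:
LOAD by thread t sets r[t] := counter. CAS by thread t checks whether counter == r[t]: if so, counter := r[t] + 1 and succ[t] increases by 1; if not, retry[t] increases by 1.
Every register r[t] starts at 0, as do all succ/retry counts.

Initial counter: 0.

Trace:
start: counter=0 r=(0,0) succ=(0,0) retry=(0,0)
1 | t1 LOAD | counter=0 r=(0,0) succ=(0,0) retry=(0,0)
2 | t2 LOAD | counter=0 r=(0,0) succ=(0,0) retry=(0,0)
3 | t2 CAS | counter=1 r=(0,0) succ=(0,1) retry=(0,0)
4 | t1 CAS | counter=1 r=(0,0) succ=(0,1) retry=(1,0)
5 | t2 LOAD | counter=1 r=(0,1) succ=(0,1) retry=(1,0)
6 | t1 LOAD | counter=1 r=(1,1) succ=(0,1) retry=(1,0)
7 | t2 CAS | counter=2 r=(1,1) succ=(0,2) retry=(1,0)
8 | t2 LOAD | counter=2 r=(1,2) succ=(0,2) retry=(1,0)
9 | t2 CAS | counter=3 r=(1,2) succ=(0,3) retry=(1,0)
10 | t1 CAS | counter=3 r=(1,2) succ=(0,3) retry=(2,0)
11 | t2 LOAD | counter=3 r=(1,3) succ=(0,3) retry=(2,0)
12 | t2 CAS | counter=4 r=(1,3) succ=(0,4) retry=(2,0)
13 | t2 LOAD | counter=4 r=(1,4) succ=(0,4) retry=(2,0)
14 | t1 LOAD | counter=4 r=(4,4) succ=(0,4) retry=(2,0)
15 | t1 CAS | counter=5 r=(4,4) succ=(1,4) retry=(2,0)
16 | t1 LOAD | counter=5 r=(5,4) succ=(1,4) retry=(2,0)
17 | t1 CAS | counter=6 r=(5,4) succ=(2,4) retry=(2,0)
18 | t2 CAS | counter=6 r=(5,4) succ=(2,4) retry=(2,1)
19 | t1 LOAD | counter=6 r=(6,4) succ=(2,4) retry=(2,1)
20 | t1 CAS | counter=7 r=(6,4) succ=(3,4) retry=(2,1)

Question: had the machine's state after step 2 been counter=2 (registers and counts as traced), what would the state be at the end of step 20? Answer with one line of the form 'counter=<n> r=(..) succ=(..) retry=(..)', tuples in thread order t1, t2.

state after step 2 := counter=2 r=(0,0) succ=(0,0) retry=(0,0)
3 | t2 CAS | counter=2 r=(0,0) succ=(0,0) retry=(0,1)
4 | t1 CAS | counter=2 r=(0,0) succ=(0,0) retry=(1,1)
5 | t2 LOAD | counter=2 r=(0,2) succ=(0,0) retry=(1,1)
6 | t1 LOAD | counter=2 r=(2,2) succ=(0,0) retry=(1,1)
7 | t2 CAS | counter=3 r=(2,2) succ=(0,1) retry=(1,1)
8 | t2 LOAD | counter=3 r=(2,3) succ=(0,1) retry=(1,1)
9 | t2 CAS | counter=4 r=(2,3) succ=(0,2) retry=(1,1)
10 | t1 CAS | counter=4 r=(2,3) succ=(0,2) retry=(2,1)
11 | t2 LOAD | counter=4 r=(2,4) succ=(0,2) retry=(2,1)
12 | t2 CAS | counter=5 r=(2,4) succ=(0,3) retry=(2,1)
13 | t2 LOAD | counter=5 r=(2,5) succ=(0,3) retry=(2,1)
14 | t1 LOAD | counter=5 r=(5,5) succ=(0,3) retry=(2,1)
15 | t1 CAS | counter=6 r=(5,5) succ=(1,3) retry=(2,1)
16 | t1 LOAD | counter=6 r=(6,5) succ=(1,3) retry=(2,1)
17 | t1 CAS | counter=7 r=(6,5) succ=(2,3) retry=(2,1)
18 | t2 CAS | counter=7 r=(6,5) succ=(2,3) retry=(2,2)
19 | t1 LOAD | counter=7 r=(7,5) succ=(2,3) retry=(2,2)
20 | t1 CAS | counter=8 r=(7,5) succ=(3,3) retry=(2,2)

counter=8 r=(7,5) succ=(3,3) retry=(2,2)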